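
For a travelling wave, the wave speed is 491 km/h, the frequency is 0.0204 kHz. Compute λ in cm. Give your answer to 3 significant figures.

Solving v = f·λ for λ: λ = v/f.
v = 491 km/h = 136.4 m/s; f = 0.0204 kHz = 20.40 Hz.
λ = 6.686 m
6.686 m × (1 cm / 0.01000 m) = 668.6 cm

669 cm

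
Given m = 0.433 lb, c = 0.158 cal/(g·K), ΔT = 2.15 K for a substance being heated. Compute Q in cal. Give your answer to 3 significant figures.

66.7 cal

Q is given directly by: Q = mcΔT.
m = 0.433 lb = 0.1964 kg; c = 0.158 cal/(g·K) = 661.1 J/(kg·K); ΔT = 2.15 K.
Q = 279.2 J
279.2 J × (1 cal / 4.184 J) = 66.72 cal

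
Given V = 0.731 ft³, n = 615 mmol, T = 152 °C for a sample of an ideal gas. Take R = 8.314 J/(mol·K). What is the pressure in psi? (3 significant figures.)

P is given directly by: P = nRT/V.
V = 0.731 ft³ = 0.02070 m³; n = 615 mmol = 0.6150 mol; T = 152 °C = 425.1 K; R = 8.314 J/(mol·K).
P = 1.050×10^5 Pa
1.050×10^5 Pa × (1 psi / 6895 Pa) = 15.23 psi

15.2 psi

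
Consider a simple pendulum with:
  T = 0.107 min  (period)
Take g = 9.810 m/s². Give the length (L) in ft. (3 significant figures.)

Rearranging: L = g·(T/2π)².
T = 0.107 min = 6.420 s; g = 9.810 m/s².
L = 10.24 m
10.24 m × (1 ft / 0.3048 m) = 33.60 ft

33.6 ft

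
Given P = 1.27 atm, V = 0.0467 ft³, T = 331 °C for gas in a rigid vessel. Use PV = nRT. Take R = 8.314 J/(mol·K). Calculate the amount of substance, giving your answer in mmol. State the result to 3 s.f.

Solving PV = nRT for n: n = PV/(RT).
P = 1.27 atm = 1.287×10^5 Pa; V = 0.0467 ft³ = 0.001322 m³; T = 331 °C = 604.1 K; R = 8.314 J/(mol·K).
n = 0.03388 mol
0.03388 mol × (1 mmol / 0.001000 mol) = 33.88 mmol

33.9 mmol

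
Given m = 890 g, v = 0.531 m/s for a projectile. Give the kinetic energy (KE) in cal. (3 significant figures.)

0.0300 cal

KE is given directly by: KE = ½mv².
m = 890 g = 0.8900 kg; v = 0.531 m/s.
KE = 0.1255 J  (the unit combination reduces to kg·m²/s² = J)
0.1255 J × (1 cal / 4.184 J) = 0.02999 cal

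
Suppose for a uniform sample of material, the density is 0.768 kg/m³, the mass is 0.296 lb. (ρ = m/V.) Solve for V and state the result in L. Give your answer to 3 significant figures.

175 L

Rearranging: V = m/ρ.
ρ = 0.768 kg/m³; m = 0.296 lb = 0.1343 kg.
V = 0.1748 m³
0.1748 m³ × (1 L / 0.001000 m³) = 174.8 L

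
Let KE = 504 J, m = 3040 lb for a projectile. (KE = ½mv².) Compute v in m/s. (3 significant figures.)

0.855 m/s

Solving KE = ½mv² for v: v = √(2·KE/m).
KE = 504 J; m = 3040 lb = 1379 kg.
v = 0.8550 m/s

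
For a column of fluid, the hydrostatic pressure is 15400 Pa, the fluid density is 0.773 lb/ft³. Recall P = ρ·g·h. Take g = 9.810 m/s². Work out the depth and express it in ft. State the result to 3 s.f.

Rearranging: h = P/(ρ·g).
P = 15400 Pa; ρ = 0.773 lb/ft³ = 12.38 kg/m³; g = 9.810 m/s².
h = 126.8 m
126.8 m × (1 ft / 0.3048 m) = 415.9 ft

416 ft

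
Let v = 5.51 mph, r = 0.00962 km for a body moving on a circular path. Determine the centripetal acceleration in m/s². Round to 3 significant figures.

0.631 m/s²

a is given directly by: a = v²/r.
v = 5.51 mph = 2.463 m/s; r = 0.00962 km = 9.620 m.
a = 0.6307 m/s²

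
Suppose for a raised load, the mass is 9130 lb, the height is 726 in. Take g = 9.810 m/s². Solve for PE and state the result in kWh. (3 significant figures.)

0.208 kWh

Directly: PE = mgh.
m = 9130 lb = 4141 kg; h = 726 in = 18.44 m; g = 9.810 m/s².
PE = 7.492×10^5 J  (the unit combination reduces to kg·m²/s² = J)
7.492×10^5 J × (1 kWh / 3.600×10^6 J) = 0.2081 kWh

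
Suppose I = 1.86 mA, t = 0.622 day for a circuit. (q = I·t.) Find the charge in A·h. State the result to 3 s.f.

0.0278 A·h

q is given directly by: q = It.
I = 1.86 mA = 0.001860 A; t = 0.622 day = 53741 s.
q = 99.96 C  (the unit combination reduces to A·s = C)
99.96 C × (1 A·h / 3600 C) = 0.02777 A·h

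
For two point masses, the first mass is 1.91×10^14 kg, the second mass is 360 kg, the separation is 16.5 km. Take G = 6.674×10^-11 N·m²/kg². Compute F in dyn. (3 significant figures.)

1690 dyn

From Newton's law of gravitation: F = Gm₁m₂/r².
m₁ = 1.91×10^14 kg; m₂ = 360 kg; r = 16.5 km = 16500 m; G = 6.674×10^-11 N·m²/kg².
F = 0.01686 N
0.01686 N × (1 dyn / 1.000×10^-5 N) = 1686 dyn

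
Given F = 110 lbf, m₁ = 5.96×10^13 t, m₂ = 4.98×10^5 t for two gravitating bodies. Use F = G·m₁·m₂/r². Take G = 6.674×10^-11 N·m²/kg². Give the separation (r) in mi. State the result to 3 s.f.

1250 mi

From Newton's law of gravitation: r = √(G·m₁m₂/F).
F = 110 lbf = 489.3 N; m₁ = 5.96×10^13 t = 5.960×10^16 kg; m₂ = 4.98×10^5 t = 4.980×10^8 kg; G = 6.674×10^-11 N·m²/kg².
r = 2.012×10^6 m
2.012×10^6 m × (1 mi / 1609 m) = 1250 mi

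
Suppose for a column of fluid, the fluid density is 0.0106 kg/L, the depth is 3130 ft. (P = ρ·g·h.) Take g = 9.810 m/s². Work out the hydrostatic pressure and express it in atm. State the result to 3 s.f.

Directly: P = ρgh.
ρ = 0.0106 kg/L = 10.60 kg/m³; h = 3130 ft = 954.0 m; g = 9.810 m/s².
P = 99205 Pa  (the unit combination reduces to kg/(m·s²) = Pa)
99205 Pa × (1 atm / 1.013×10^5 Pa) = 0.9791 atm

0.979 atm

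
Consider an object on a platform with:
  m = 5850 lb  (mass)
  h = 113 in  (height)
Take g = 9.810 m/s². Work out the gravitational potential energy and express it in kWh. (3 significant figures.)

0.0208 kWh

Directly: PE = mgh.
m = 5850 lb = 2654 kg; h = 113 in = 2.870 m; g = 9.810 m/s².
PE = 74714 J  (the unit combination reduces to kg·m²/s² = J)
74714 J × (1 kWh / 3.600×10^6 J) = 0.02075 kWh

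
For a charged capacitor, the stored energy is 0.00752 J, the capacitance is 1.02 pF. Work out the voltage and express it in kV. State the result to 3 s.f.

121 kV

Rearranging: V = √(2E/C).
E = 0.00752 J; C = 1.02 pF = 1.020×10^-12 F.
V = 1.214×10^5 V  (the unit combination reduces to kg·m²/(A·s³) = V)
1.214×10^5 V × (1 kV / 1000 V) = 121.4 kV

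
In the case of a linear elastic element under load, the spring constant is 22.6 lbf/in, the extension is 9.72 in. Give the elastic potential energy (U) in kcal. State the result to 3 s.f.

Directly: U = ½kx².
k = 22.6 lbf/in = 3958 N/m; x = 9.72 in = 0.2469 m.
U = 120.6 J  (the unit combination reduces to kg·m²/s² = J)
120.6 J × (1 kcal / 4184 J) = 0.02883 kcal

0.0288 kcal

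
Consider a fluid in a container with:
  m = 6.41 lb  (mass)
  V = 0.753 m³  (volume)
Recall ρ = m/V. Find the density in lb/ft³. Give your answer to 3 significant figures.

Directly: ρ = m/V.
m = 6.41 lb = 2.908 kg; V = 0.753 m³.
ρ = 3.861 kg/m³
3.861 kg/m³ × (1 lb/ft³ / 16.02 kg/m³) = 0.2411 lb/ft³

0.241 lb/ft³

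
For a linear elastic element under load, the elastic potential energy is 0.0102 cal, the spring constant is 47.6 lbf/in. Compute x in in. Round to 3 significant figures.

0.126 in

Solving U = ½k·x² for x: x = √(2U/k).
U = 0.0102 cal = 0.04268 J; k = 47.6 lbf/in = 8336 N/m.
x = 0.003200 m
0.003200 m × (1 in / 0.02540 m) = 0.1260 in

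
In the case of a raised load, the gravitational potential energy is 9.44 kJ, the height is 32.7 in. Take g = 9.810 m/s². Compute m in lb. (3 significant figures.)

Rearranging: m = PE/(g·h).
PE = 9.44 kJ = 9440 J; h = 32.7 in = 0.8306 m; g = 9.810 m/s².
m = 1159 kg
1159 kg × (1 lb / 0.4536 kg) = 2554 lb

2550 lb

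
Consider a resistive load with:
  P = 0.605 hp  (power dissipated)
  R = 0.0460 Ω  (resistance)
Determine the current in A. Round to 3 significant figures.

Rearranging P = I²R for I: I = √(P/R).
P = 0.605 hp = 451.1 W; R = 0.0460 Ω.
I = 99.03 A

99.0 A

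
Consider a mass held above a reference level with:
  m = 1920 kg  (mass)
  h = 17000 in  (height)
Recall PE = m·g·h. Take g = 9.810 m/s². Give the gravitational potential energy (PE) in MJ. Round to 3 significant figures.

PE is given directly by: PE = mgh.
m = 1920 kg; h = 17000 in = 431.8 m; g = 9.810 m/s².
PE = 8.133×10^6 J  (the unit combination reduces to kg·m²/s² = J)
8.133×10^6 J × (1 MJ / 1.000×10^6 J) = 8.133 MJ

8.13 MJ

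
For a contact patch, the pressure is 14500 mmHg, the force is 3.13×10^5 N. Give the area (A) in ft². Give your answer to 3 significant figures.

1.74 ft²

Rearranging P = F/A for A: A = F/P.
P = 14500 mmHg = 1.933×10^6 Pa; F = 3.13×10^5 N.
A = 0.1619 m²
0.1619 m² × (1 ft² / 0.09290 m²) = 1.743 ft²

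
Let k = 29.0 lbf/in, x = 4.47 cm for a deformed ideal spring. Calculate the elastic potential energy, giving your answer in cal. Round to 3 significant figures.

1.21 cal

Directly: U = ½kx².
k = 29.0 lbf/in = 5079 N/m; x = 4.47 cm = 0.04470 m.
U = 5.074 J  (the unit combination reduces to kg·m²/s² = J)
5.074 J × (1 cal / 4.184 J) = 1.213 cal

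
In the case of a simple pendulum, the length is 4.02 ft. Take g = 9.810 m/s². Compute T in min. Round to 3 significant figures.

0.0370 min

T is given directly by: T = 2π√(L/g).
L = 4.02 ft = 1.225 m; g = 9.810 m/s².
T = 2.221 s
2.221 s × (1 min / 60.00 s) = 0.03701 min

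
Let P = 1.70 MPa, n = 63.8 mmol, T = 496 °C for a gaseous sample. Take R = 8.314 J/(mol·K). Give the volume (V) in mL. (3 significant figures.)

240 mL

From the ideal-gas law: V = nRT/P.
P = 1.70 MPa = 1.700×10^6 Pa; n = 63.8 mmol = 0.06380 mol; T = 496 °C = 769.1 K; R = 8.314 J/(mol·K).
V = 2.400×10^-4 m³
2.400×10^-4 m³ × (1 mL / 1.000×10^-6 m³) = 240.0 mL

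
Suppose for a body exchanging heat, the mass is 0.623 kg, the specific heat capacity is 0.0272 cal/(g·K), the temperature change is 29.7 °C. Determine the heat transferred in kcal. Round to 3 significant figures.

Directly: Q = mcΔT.
m = 0.623 kg; c = 0.0272 cal/(g·K) = 113.8 J/(kg·K); ΔT = 29.7 °C = 29.70 K.
Q = 2106 J  (the unit combination reduces to kg·m²/s² = J)
2106 J × (1 kcal / 4184 J) = 0.5033 kcal

0.503 kcal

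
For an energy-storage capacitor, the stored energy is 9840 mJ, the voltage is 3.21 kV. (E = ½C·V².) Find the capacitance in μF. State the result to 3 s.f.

1.91 μF

Rearranging E = ½C·V² for C: C = 2E/V².
E = 9840 mJ = 9.840 J; V = 3.21 kV = 3210 V.
C = 1.910×10^-6 F
1.910×10^-6 F × (1 μF / 1.000×10^-6 F) = 1.910 μF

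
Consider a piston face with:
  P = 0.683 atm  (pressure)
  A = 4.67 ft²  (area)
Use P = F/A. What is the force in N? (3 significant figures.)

Solving P = F/A for F: F = P·A.
P = 0.683 atm = 69205 Pa; A = 4.67 ft² = 0.4339 m².
F = 30025 N

30000 N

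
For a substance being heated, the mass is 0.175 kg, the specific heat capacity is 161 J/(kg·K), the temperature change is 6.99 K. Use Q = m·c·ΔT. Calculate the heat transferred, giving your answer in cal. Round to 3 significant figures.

Q is given directly by: Q = mcΔT.
m = 0.175 kg; c = 161 J/(kg·K); ΔT = 6.99 K.
Q = 196.9 J
196.9 J × (1 cal / 4.184 J) = 47.07 cal

47.1 cal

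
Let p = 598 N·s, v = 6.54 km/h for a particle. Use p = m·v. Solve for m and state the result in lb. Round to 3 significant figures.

Rearranging: m = p/v.
p = 598 N·s = 598.0 kg·m/s; v = 6.54 km/h = 1.817 m/s.
m = 329.2 kg
329.2 kg × (1 lb / 0.4536 kg) = 725.7 lb

726 lb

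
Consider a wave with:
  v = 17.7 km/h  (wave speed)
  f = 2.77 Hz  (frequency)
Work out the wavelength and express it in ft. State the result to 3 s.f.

5.82 ft

Rearranging v = f·λ for λ: λ = v/f.
v = 17.7 km/h = 4.917 m/s; f = 2.77 Hz.
λ = 1.775 m
1.775 m × (1 ft / 0.3048 m) = 5.823 ft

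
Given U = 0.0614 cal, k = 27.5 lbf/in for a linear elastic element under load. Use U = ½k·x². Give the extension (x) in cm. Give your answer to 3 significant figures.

1.03 cm

Solving U = ½k·x² for x: x = √(2U/k).
U = 0.0614 cal = 0.2569 J; k = 27.5 lbf/in = 4816 N/m.
x = 0.01033 m
0.01033 m × (1 cm / 0.01000 m) = 1.033 cm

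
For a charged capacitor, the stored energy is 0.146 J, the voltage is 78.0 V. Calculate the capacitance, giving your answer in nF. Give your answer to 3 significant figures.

48000 nF

Rearranging: C = 2E/V².
E = 0.146 J; V = 78.0 V.
C = 4.799×10^-5 F
4.799×10^-5 F × (1 nF / 1.000×10^-9 F) = 47995 nF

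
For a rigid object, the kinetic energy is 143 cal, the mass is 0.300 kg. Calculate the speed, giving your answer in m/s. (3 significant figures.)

63.2 m/s

Solving KE = ½mv² for v: v = √(2·KE/m).
KE = 143 cal = 598.3 J; m = 0.300 kg.
v = 63.16 m/s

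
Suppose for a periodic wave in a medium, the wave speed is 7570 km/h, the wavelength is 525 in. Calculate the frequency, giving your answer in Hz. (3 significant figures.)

158 Hz

Solving v = f·λ for f: f = v/λ.
v = 7570 km/h = 2103 m/s; λ = 525 in = 13.33 m.
f = 157.7 Hz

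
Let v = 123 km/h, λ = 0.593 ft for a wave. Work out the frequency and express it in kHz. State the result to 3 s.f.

Solving v = f·λ for f: f = v/λ.
v = 123 km/h = 34.17 m/s; λ = 0.593 ft = 0.1807 m.
f = 189.0 Hz
189.0 Hz × (1 kHz / 1000 Hz) = 0.1890 kHz

0.189 kHz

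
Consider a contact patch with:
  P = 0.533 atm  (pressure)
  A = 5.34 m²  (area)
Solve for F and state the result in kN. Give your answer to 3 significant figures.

Rearranging: F = P·A.
P = 0.533 atm = 54006 Pa; A = 5.34 m².
F = 2.884×10^5 N  (the unit combination reduces to kg·m/s² = N)
2.884×10^5 N × (1 kN / 1000 N) = 288.4 kN

288 kN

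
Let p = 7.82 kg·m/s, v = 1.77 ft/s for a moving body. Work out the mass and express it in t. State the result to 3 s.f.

Solving p = m·v for m: m = p/v.
p = 7.82 kg·m/s; v = 1.77 ft/s = 0.5395 m/s.
m = 14.50 kg
14.50 kg × (1 t / 1000 kg) = 0.01450 t

0.0145 t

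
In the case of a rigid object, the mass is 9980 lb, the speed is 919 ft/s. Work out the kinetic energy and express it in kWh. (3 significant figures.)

49.3 kWh

Directly: KE = ½mv².
m = 9980 lb = 4527 kg; v = 919 ft/s = 280.1 m/s.
KE = 1.776×10^8 J  (the unit combination reduces to kg·m²/s² = J)
1.776×10^8 J × (1 kWh / 3.600×10^6 J) = 49.33 kWh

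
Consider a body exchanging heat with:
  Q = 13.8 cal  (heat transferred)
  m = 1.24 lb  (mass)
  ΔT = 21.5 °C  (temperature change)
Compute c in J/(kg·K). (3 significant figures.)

4.77 J/(kg·K)

Rearranging: c = Q/(m·ΔT).
Q = 13.8 cal = 57.74 J; m = 1.24 lb = 0.5625 kg; ΔT = 21.5 °C = 21.50 K.
c = 4.775 J/(kg·K)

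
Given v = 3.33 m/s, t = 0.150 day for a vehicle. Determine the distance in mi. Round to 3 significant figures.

Solving v = d/t for d: d = v·t.
v = 3.33 m/s; t = 0.150 day = 12960 s.
d = 43157 m
43157 m × (1 mi / 1609 m) = 26.82 mi

26.8 mi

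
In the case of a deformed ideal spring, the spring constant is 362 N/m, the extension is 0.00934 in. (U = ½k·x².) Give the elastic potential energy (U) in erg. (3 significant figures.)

U is given directly by: U = ½kx².
k = 362 N/m; x = 0.00934 in = 2.372×10^-4 m.
U = 1.019×10^-5 J
1.019×10^-5 J × (1 erg / 1.000×10^-7 J) = 101.9 erg

102 erg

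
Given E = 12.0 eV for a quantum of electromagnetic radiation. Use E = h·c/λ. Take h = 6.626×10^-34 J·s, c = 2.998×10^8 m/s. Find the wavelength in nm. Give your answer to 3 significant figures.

103 nm

Rearranging E = h·c/λ for λ: λ = hc/E.
E = 12.0 eV = 1.923×10^-18 J; h = 6.626×10^-34 J·s; c = 2.998×10^8 m/s.
λ = 1.033×10^-7 m
1.033×10^-7 m × (1 nm / 1.000×10^-9 m) = 103.3 nm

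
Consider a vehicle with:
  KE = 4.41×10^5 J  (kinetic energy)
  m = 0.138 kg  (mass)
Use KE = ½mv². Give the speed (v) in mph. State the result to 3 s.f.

5660 mph

Rearranging: v = √(2·KE/m).
KE = 4.41×10^5 J; m = 0.138 kg.
v = 2528 m/s
2528 m/s × (1 mph / 0.4470 m/s) = 5655 mph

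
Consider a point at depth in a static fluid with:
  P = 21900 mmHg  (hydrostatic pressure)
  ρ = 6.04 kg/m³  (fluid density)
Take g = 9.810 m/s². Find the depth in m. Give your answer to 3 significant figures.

Rearranging P = ρ·g·h for h: h = P/(ρ·g).
P = 21900 mmHg = 2.920×10^6 Pa; ρ = 6.04 kg/m³; g = 9.810 m/s².
h = 49277 m

49300 m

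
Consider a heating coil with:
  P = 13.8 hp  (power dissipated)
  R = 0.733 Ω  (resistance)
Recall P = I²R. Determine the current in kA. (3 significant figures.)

Solving P = I²R for I: I = √(P/R).
P = 13.8 hp = 10291 W; R = 0.733 Ω.
I = 118.5 A
118.5 A × (1 kA / 1000 A) = 0.1185 kA

0.118 kA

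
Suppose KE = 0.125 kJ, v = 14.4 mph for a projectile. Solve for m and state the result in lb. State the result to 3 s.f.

Rearranging KE = ½mv² for m: m = 2·KE/v².
KE = 0.125 kJ = 125.0 J; v = 14.4 mph = 6.437 m/s.
m = 6.033 kg
6.033 kg × (1 lb / 0.4536 kg) = 13.30 lb

13.3 lb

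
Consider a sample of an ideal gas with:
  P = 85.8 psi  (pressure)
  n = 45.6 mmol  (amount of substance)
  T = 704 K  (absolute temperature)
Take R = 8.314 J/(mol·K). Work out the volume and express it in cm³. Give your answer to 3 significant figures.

From the ideal-gas law: V = nRT/P.
P = 85.8 psi = 5.916×10^5 Pa; n = 45.6 mmol = 0.04560 mol; T = 704 K; R = 8.314 J/(mol·K).
V = 4.512×10^-4 m³
4.512×10^-4 m³ × (1 cm³ / 1.000×10^-6 m³) = 451.2 cm³

451 cm³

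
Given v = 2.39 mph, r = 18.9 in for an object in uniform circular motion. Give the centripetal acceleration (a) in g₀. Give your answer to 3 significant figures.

Directly: a = v²/r.
v = 2.39 mph = 1.068 m/s; r = 18.9 in = 0.4801 m.
a = 2.378 m/s²
2.378 m/s² × (1 g₀ / 9.807 m/s²) = 0.2425 g₀

0.242 g₀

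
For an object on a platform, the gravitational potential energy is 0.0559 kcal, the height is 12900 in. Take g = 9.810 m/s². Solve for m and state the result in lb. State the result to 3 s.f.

0.160 lb

Solving PE = m·g·h for m: m = PE/(g·h).
PE = 0.0559 kcal = 233.9 J; h = 12900 in = 327.7 m; g = 9.810 m/s².
m = 0.07276 kg
0.07276 kg × (1 lb / 0.4536 kg) = 0.1604 lb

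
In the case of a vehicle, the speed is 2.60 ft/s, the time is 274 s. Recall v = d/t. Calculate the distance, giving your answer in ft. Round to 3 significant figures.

Rearranging: d = v·t.
v = 2.60 ft/s = 0.7925 m/s; t = 274 s.
d = 217.1 m
217.1 m × (1 ft / 0.3048 m) = 712.4 ft

712 ft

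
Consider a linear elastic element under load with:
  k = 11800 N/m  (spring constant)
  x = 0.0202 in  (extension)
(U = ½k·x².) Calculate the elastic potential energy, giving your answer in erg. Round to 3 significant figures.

15500 erg

U is given directly by: U = ½kx².
k = 11800 N/m; x = 0.0202 in = 5.131×10^-4 m.
U = 0.001553 J
0.001553 J × (1 erg / 1.000×10^-7 J) = 15532 erg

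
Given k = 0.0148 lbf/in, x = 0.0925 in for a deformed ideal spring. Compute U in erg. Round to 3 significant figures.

71.5 erg

Directly: U = ½kx².
k = 0.0148 lbf/in = 2.592 N/m; x = 0.0925 in = 0.002350 m.
U = 7.154×10^-6 J
7.154×10^-6 J × (1 erg / 1.000×10^-7 J) = 71.54 erg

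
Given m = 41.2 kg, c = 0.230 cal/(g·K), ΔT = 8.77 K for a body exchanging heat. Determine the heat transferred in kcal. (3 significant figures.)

83.1 kcal

Q is given directly by: Q = mcΔT.
m = 41.2 kg; c = 0.230 cal/(g·K) = 962.3 J/(kg·K); ΔT = 8.77 K.
Q = 3.477×10^5 J
3.477×10^5 J × (1 kcal / 4184 J) = 83.10 kcal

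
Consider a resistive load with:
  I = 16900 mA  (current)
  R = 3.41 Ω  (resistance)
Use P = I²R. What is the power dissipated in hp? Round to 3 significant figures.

P is given directly by: P = I²R.
I = 16900 mA = 16.90 A; R = 3.41 Ω.
P = 973.9 W
973.9 W × (1 hp / 745.7 W) = 1.306 hp

1.31 hp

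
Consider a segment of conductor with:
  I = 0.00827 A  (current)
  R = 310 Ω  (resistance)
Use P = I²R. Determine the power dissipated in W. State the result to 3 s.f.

0.0212 W

Directly: P = I²R.
I = 0.00827 A; R = 310 Ω.
P = 0.02120 W  (the unit combination reduces to kg·m²/s³ = W)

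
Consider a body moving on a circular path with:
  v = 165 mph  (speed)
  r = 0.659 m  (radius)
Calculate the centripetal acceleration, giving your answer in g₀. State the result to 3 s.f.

Directly: a = v²/r.
v = 165 mph = 73.76 m/s; r = 0.659 m.
a = 8256 m/s²
8256 m/s² × (1 g₀ / 9.807 m/s²) = 841.9 g₀

842 g₀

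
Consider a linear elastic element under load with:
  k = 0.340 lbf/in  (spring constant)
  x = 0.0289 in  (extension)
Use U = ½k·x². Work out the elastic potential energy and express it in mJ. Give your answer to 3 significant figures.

0.0160 mJ

Directly: U = ½kx².
k = 0.340 lbf/in = 59.54 N/m; x = 0.0289 in = 7.341×10^-4 m.
U = 1.604×10^-5 J
1.604×10^-5 J × (1 mJ / 0.001000 J) = 0.01604 mJ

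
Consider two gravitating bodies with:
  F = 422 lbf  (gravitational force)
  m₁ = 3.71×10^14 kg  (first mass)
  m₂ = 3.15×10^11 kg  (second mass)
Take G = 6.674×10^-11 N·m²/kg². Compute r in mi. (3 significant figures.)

Rearranging F = G·m₁·m₂/r² for r: r = √(G·m₁m₂/F).
F = 422 lbf = 1877 N; m₁ = 3.71×10^14 kg; m₂ = 3.15×10^11 kg; G = 6.674×10^-11 N·m²/kg².
r = 2.038×10^6 m
2.038×10^6 m × (1 mi / 1609 m) = 1267 mi

1270 mi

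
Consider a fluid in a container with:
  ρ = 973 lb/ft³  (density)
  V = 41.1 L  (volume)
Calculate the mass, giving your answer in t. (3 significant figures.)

Rearranging ρ = m/V for m: m = ρV.
ρ = 973 lb/ft³ = 15586 kg/m³; V = 41.1 L = 0.04110 m³.
m = 640.6 kg
640.6 kg × (1 t / 1000 kg) = 0.6406 t

0.641 t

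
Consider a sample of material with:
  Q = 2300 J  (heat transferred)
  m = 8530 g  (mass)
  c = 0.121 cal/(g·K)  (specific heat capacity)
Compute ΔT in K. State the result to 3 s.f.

0.533 K

Rearranging Q = m·c·ΔT for ΔT: ΔT = Q/(m·c).
Q = 2300 J; m = 8530 g = 8.530 kg; c = 0.121 cal/(g·K) = 506.3 J/(kg·K).
ΔT = 0.5326 K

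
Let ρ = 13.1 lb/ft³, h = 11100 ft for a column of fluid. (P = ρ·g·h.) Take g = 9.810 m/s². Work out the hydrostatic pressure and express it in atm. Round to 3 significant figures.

P is given directly by: P = ρgh.
ρ = 13.1 lb/ft³ = 209.8 kg/m³; h = 11100 ft = 3383 m; g = 9.810 m/s².
P = 6.965×10^6 Pa
6.965×10^6 Pa × (1 atm / 1.013×10^5 Pa) = 68.74 atm

68.7 atm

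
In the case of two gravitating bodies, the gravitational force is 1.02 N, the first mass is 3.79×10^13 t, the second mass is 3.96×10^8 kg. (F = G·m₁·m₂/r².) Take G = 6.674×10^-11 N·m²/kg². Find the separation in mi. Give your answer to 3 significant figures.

19500 mi

Rearranging F = G·m₁·m₂/r² for r: r = √(G·m₁m₂/F).
F = 1.02 N; m₁ = 3.79×10^13 t = 3.790×10^16 kg; m₂ = 3.96×10^8 kg; G = 6.674×10^-11 N·m²/kg².
r = 3.134×10^7 m
3.134×10^7 m × (1 mi / 1609 m) = 19472 mi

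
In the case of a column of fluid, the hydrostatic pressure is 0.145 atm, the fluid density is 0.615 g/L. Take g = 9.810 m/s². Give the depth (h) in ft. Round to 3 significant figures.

7990 ft

Rearranging: h = P/(ρ·g).
P = 0.145 atm = 14692 Pa; ρ = 0.615 g/L = 0.6150 kg/m³; g = 9.810 m/s².
h = 2435 m
2435 m × (1 ft / 0.3048 m) = 7990 ft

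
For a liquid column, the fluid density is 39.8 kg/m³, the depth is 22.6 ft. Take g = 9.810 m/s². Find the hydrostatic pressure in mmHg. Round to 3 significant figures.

P is given directly by: P = ρgh.
ρ = 39.8 kg/m³; h = 22.6 ft = 6.888 m; g = 9.810 m/s².
P = 2690 Pa  (the unit combination reduces to kg/(m·s²) = Pa)
2690 Pa × (1 mmHg / 133.3 Pa) = 20.17 mmHg

20.2 mmHg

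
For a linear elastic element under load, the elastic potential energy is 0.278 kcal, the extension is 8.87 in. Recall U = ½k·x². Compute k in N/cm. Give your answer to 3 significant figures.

Rearranging: k = 2U/x².
U = 0.278 kcal = 1163 J; x = 8.87 in = 0.2253 m.
k = 45830 N/m
45830 N/m × (1 N/cm / 100.0 N/m) = 458.3 N/cm

458 N/cm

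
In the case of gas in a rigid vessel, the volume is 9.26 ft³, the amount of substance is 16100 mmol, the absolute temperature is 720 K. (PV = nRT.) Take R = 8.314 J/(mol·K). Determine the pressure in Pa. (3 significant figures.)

3.68×10^5 Pa

Directly: P = nRT/V.
V = 9.26 ft³ = 0.2622 m³; n = 16100 mmol = 16.10 mol; T = 720 K; R = 8.314 J/(mol·K).
P = 3.675×10^5 Pa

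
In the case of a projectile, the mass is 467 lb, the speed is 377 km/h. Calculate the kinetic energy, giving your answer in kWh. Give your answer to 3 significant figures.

Directly: KE = ½mv².
m = 467 lb = 211.8 kg; v = 377 km/h = 104.7 m/s.
KE = 1.162×10^6 J
1.162×10^6 J × (1 kWh / 3.600×10^6 J) = 0.3226 kWh

0.323 kWh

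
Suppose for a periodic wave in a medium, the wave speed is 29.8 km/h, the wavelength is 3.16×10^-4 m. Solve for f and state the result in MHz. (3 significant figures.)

Rearranging: f = v/λ.
v = 29.8 km/h = 8.278 m/s; λ = 3.16×10^-4 m.
f = 26195 Hz
26195 Hz × (1 MHz / 1.000×10^6 Hz) = 0.02620 MHz

0.0262 MHz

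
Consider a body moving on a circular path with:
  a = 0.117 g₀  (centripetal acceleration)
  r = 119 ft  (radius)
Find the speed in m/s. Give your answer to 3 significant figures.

6.45 m/s

Rearranging: v = √(a·r).
a = 0.117 g₀ = 1.147 m/s²; r = 119 ft = 36.27 m.
v = 6.451 m/s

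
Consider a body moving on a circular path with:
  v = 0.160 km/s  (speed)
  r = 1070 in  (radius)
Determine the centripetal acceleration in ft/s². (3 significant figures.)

3090 ft/s²

a is given directly by: a = v²/r.
v = 0.160 km/s = 160.0 m/s; r = 1070 in = 27.18 m.
a = 941.9 m/s²
941.9 m/s² × (1 ft/s² / 0.3048 m/s²) = 3090 ft/s²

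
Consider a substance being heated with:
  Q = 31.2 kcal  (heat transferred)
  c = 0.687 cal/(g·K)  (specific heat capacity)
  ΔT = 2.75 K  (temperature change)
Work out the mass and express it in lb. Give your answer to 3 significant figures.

Solving Q = m·c·ΔT for m: m = Q/(c·ΔT).
Q = 31.2 kcal = 1.305×10^5 J; c = 0.687 cal/(g·K) = 2874 J/(kg·K); ΔT = 2.75 K.
m = 16.51 kg
16.51 kg × (1 lb / 0.4536 kg) = 36.41 lb

36.4 lb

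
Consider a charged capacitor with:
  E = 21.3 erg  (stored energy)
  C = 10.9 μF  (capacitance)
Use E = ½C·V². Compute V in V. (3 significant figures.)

Solving E = ½C·V² for V: V = √(2E/C).
E = 21.3 erg = 2.130×10^-6 J; C = 10.9 μF = 1.090×10^-5 F.
V = 0.6252 V

0.625 V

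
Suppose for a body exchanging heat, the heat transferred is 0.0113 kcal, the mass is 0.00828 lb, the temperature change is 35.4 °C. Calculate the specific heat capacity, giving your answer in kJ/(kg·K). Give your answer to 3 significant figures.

0.356 kJ/(kg·K)

Rearranging Q = m·c·ΔT for c: c = Q/(m·ΔT).
Q = 0.0113 kcal = 47.28 J; m = 0.00828 lb = 0.003756 kg; ΔT = 35.4 °C = 35.40 K.
c = 355.6 J/(kg·K)
355.6 J/(kg·K) × (1 kJ/(kg·K) / 1000 J/(kg·K)) = 0.3556 kJ/(kg·K)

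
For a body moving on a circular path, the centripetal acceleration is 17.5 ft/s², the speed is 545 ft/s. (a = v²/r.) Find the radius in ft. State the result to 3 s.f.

17000 ft

Solving a = v²/r for r: r = v²/a.
a = 17.5 ft/s² = 5.334 m/s²; v = 545 ft/s = 166.1 m/s.
r = 5173 m
5173 m × (1 ft / 0.3048 m) = 16973 ft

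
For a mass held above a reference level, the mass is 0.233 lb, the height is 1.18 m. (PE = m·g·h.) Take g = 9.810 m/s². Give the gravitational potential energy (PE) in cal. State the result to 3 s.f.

0.292 cal

Directly: PE = mgh.
m = 0.233 lb = 0.1057 kg; h = 1.18 m; g = 9.810 m/s².
PE = 1.223 J  (the unit combination reduces to kg·m²/s² = J)
1.223 J × (1 cal / 4.184 J) = 0.2924 cal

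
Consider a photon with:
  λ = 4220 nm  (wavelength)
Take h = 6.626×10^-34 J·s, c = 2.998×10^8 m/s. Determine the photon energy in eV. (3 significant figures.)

0.294 eV

Directly: E = hc/λ.
λ = 4220 nm = 4.220×10^-6 m; h = 6.626×10^-34 J·s; c = 2.998×10^8 m/s.
E = 4.707×10^-20 J  (the unit combination reduces to kg·m²/s² = J)
4.707×10^-20 J × (1 eV / 1.602×10^-19 J) = 0.2938 eV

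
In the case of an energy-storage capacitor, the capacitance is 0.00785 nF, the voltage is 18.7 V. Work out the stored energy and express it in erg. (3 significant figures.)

0.0137 erg

Directly: E = ½CV².
C = 0.00785 nF = 7.850×10^-12 F; V = 18.7 V.
E = 1.373×10^-9 J
1.373×10^-9 J × (1 erg / 1.000×10^-7 J) = 0.01373 erg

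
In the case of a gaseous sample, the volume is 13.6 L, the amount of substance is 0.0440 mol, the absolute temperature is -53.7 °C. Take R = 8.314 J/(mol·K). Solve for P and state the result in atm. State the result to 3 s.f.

0.0583 atm

P is given directly by: P = nRT/V.
V = 13.6 L = 0.01360 m³; n = 0.0440 mol; T = -53.7 °C = 219.4 K; R = 8.314 J/(mol·K).
P = 5903 Pa
5903 Pa × (1 atm / 1.013×10^5 Pa) = 0.05826 atm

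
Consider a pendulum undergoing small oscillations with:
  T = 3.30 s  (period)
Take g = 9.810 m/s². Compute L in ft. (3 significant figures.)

8.88 ft

Rearranging T = 2π√(L/g) for L: L = g·(T/2π)².
T = 3.30 s; g = 9.810 m/s².
L = 2.706 m
2.706 m × (1 ft / 0.3048 m) = 8.878 ft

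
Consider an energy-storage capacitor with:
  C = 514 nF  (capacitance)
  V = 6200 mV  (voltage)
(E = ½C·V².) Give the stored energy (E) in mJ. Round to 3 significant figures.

Directly: E = ½CV².
C = 514 nF = 5.140×10^-7 F; V = 6200 mV = 6.200 V.
E = 9.879×10^-6 J
9.879×10^-6 J × (1 mJ / 0.001000 J) = 0.009879 mJ

0.00988 mJ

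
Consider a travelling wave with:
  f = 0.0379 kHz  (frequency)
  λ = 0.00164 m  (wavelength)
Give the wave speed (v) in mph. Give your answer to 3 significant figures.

Directly: v = fλ.
f = 0.0379 kHz = 37.90 Hz; λ = 0.00164 m.
v = 0.06216 m/s
0.06216 m/s × (1 mph / 0.4470 m/s) = 0.1390 mph

0.139 mph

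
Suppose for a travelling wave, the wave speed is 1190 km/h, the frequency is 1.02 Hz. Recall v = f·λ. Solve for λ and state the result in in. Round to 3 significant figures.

Rearranging v = f·λ for λ: λ = v/f.
v = 1190 km/h = 330.6 m/s; f = 1.02 Hz.
λ = 324.1 m
324.1 m × (1 in / 0.02540 m) = 12759 in

12800 in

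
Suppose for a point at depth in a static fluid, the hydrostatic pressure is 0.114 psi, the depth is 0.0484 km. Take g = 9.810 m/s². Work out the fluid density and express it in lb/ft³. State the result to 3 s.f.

0.103 lb/ft³

Rearranging: ρ = P/(g·h).
P = 0.114 psi = 786.0 Pa; h = 0.0484 km = 48.40 m; g = 9.810 m/s².
ρ = 1.655 kg/m³
1.655 kg/m³ × (1 lb/ft³ / 16.02 kg/m³) = 0.1033 lb/ft³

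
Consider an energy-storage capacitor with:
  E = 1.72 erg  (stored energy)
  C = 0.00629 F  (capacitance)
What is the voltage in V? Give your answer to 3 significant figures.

0.00740 V

Rearranging E = ½C·V² for V: V = √(2E/C).
E = 1.72 erg = 1.720×10^-7 J; C = 0.00629 F.
V = 0.007395 V  (the unit combination reduces to kg·m²/(A·s³) = V)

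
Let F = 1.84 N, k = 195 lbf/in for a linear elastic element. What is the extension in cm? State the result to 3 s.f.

0.00539 cm

From Hooke's law: x = F/k.
F = 1.84 N; k = 195 lbf/in = 34150 N/m.
x = 5.388×10^-5 m
5.388×10^-5 m × (1 cm / 0.01000 m) = 0.005388 cm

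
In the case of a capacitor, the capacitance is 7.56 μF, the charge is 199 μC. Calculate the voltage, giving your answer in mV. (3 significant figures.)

Rearranging: V = Q/C.
C = 7.56 μF = 7.560×10^-6 F; Q = 199 μC = 1.990×10^-4 C.
V = 26.32 V
26.32 V × (1 mV / 0.001000 V) = 26323 mV

26300 mV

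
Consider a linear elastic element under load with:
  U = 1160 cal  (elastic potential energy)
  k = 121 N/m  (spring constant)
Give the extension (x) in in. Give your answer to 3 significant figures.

Solving U = ½k·x² for x: x = √(2U/k).
U = 1160 cal = 4853 J; k = 121 N/m.
x = 8.957 m
8.957 m × (1 in / 0.02540 m) = 352.6 in

353 in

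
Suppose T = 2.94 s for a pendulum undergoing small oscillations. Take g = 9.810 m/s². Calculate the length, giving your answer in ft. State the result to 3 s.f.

Rearranging T = 2π√(L/g) for L: L = g·(T/2π)².
T = 2.94 s; g = 9.810 m/s².
L = 2.148 m
2.148 m × (1 ft / 0.3048 m) = 7.047 ft

7.05 ft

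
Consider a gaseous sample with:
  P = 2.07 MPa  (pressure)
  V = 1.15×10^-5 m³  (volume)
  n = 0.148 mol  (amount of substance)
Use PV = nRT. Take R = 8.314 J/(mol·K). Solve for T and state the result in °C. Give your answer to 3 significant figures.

From the ideal-gas law: T = PV/(nR).
P = 2.07 MPa = 2.070×10^6 Pa; V = 1.15×10^-5 m³; n = 0.148 mol; R = 8.314 J/(mol·K).
T = 19.35 K
19.35 K − 273.15 = -253.8 °C

-254 °C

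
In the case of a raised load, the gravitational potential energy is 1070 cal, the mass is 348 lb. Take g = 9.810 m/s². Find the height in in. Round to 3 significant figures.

114 in

Rearranging PE = m·g·h for h: h = PE/(m·g).
PE = 1070 cal = 4477 J; m = 348 lb = 157.9 kg; g = 9.810 m/s².
h = 2.891 m
2.891 m × (1 in / 0.02540 m) = 113.8 in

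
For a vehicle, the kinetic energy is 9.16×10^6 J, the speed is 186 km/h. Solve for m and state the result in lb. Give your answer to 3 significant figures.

Solving KE = ½mv² for m: m = 2·KE/v².
KE = 9.16×10^6 J; v = 186 km/h = 51.67 m/s.
m = 6863 kg
6863 kg × (1 lb / 0.4536 kg) = 15130 lb

15100 lb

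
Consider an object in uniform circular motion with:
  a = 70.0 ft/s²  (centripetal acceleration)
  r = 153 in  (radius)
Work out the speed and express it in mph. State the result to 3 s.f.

20.4 mph

Rearranging: v = √(a·r).
a = 70.0 ft/s² = 21.34 m/s²; r = 153 in = 3.886 m.
v = 9.106 m/s
9.106 m/s × (1 mph / 0.4470 m/s) = 20.37 mph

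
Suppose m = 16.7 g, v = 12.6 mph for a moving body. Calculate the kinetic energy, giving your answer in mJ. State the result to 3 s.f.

265 mJ

KE is given directly by: KE = ½mv².
m = 16.7 g = 0.01670 kg; v = 12.6 mph = 5.633 m/s.
KE = 0.2649 J
0.2649 J × (1 mJ / 0.001000 J) = 264.9 mJ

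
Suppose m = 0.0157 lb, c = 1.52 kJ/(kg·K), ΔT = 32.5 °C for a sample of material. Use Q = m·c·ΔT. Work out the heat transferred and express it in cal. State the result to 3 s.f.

Directly: Q = mcΔT.
m = 0.0157 lb = 0.007121 kg; c = 1.52 kJ/(kg·K) = 1520 J/(kg·K); ΔT = 32.5 °C = 32.50 K.
Q = 351.8 J  (the unit combination reduces to kg·m²/s² = J)
351.8 J × (1 cal / 4.184 J) = 84.08 cal

84.1 cal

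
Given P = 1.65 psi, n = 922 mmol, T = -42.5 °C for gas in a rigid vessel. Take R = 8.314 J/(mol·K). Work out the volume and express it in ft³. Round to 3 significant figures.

5.49 ft³

Solving PV = nRT for V: V = nRT/P.
P = 1.65 psi = 11376 Pa; n = 922 mmol = 0.9220 mol; T = -42.5 °C = 230.6 K; R = 8.314 J/(mol·K).
V = 0.1554 m³
0.1554 m³ × (1 ft³ / 0.02832 m³) = 5.488 ft³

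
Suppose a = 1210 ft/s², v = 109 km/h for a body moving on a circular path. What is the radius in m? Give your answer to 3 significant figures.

2.49 m

Solving a = v²/r for r: r = v²/a.
a = 1210 ft/s² = 368.8 m/s²; v = 109 km/h = 30.28 m/s.
r = 2.486 m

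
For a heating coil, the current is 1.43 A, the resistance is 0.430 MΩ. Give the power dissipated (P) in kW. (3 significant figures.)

879 kW

Directly: P = I²R.
I = 1.43 A; R = 0.430 MΩ = 4.300×10^5 Ω.
P = 8.793×10^5 W
8.793×10^5 W × (1 kW / 1000 W) = 879.3 kW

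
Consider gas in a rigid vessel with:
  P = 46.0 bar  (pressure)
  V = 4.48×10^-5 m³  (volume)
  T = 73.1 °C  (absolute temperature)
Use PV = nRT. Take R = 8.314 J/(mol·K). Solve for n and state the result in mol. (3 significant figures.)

0.0716 mol

Rearranging: n = PV/(RT).
P = 46.0 bar = 4.600×10^6 Pa; V = 4.48×10^-5 m³; T = 73.1 °C = 346.2 K; R = 8.314 J/(mol·K).
n = 0.07159 mol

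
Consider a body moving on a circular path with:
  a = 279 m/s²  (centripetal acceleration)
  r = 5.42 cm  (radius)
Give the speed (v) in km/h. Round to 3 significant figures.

14.0 km/h

Rearranging a = v²/r for v: v = √(a·r).
a = 279 m/s²; r = 5.42 cm = 0.05420 m.
v = 3.889 m/s
3.889 m/s × (1 km/h / 0.2778 m/s) = 14.00 km/h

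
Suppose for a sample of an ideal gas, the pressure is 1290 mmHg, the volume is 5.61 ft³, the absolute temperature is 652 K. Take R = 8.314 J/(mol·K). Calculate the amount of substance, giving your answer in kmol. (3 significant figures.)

0.00504 kmol

Solving PV = nRT for n: n = PV/(RT).
P = 1290 mmHg = 1.720×10^5 Pa; V = 5.61 ft³ = 0.1589 m³; T = 652 K; R = 8.314 J/(mol·K).
n = 5.040 mol
5.040 mol × (1 kmol / 1000 mol) = 0.005040 kmol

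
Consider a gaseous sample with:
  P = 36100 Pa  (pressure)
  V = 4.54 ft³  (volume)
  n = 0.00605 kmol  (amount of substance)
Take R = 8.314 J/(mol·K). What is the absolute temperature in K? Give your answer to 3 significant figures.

92.3 K

From the ideal-gas law: T = PV/(nR).
P = 36100 Pa; V = 4.54 ft³ = 0.1286 m³; n = 0.00605 kmol = 6.050 mol; R = 8.314 J/(mol·K).
T = 92.27 K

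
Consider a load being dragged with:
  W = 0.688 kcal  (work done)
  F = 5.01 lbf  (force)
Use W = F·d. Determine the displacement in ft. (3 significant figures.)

424 ft

Rearranging W = F·d for d: d = W/F.
W = 0.688 kcal = 2879 J; F = 5.01 lbf = 22.29 N.
d = 129.2 m
129.2 m × (1 ft / 0.3048 m) = 423.8 ft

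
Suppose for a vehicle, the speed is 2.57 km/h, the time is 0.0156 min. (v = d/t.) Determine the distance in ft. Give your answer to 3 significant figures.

Rearranging v = d/t for d: d = v·t.
v = 2.57 km/h = 0.7139 m/s; t = 0.0156 min = 0.9360 s.
d = 0.6682 m
0.6682 m × (1 ft / 0.3048 m) = 2.192 ft

2.19 ft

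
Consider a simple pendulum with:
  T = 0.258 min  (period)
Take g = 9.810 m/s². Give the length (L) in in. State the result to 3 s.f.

2340 in

Rearranging: L = g·(T/2π)².
T = 0.258 min = 15.48 s; g = 9.810 m/s².
L = 59.55 m
59.55 m × (1 in / 0.02540 m) = 2344 in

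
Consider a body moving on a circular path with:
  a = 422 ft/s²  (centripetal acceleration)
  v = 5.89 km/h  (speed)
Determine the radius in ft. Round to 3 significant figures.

0.0683 ft

Rearranging a = v²/r for r: r = v²/a.
a = 422 ft/s² = 128.6 m/s²; v = 5.89 km/h = 1.636 m/s.
r = 0.02081 m
0.02081 m × (1 ft / 0.3048 m) = 0.06828 ft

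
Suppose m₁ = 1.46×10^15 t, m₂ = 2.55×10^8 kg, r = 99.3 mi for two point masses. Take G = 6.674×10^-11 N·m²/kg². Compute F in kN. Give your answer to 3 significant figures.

From Newton's law of gravitation: F = Gm₁m₂/r².
m₁ = 1.46×10^15 t = 1.460×10^18 kg; m₂ = 2.55×10^8 kg; r = 99.3 mi = 1.598×10^5 m; G = 6.674×10^-11 N·m²/kg².
F = 9.729×10^5 N
9.729×10^5 N × (1 kN / 1000 N) = 972.9 kN

973 kN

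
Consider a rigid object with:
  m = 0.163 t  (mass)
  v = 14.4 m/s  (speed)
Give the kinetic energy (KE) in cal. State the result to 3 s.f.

KE is given directly by: KE = ½mv².
m = 0.163 t = 163.0 kg; v = 14.4 m/s.
KE = 16900 J  (the unit combination reduces to kg·m²/s² = J)
16900 J × (1 cal / 4.184 J) = 4039 cal

4040 cal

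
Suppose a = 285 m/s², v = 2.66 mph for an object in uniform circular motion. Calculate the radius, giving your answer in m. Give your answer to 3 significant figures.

Rearranging a = v²/r for r: r = v²/a.
a = 285 m/s²; v = 2.66 mph = 1.189 m/s.
r = 0.004961 m

0.00496 m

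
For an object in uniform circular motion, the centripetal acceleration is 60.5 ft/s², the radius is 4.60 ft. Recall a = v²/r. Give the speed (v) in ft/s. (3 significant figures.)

Rearranging: v = √(a·r).
a = 60.5 ft/s² = 18.44 m/s²; r = 4.60 ft = 1.402 m.
v = 5.085 m/s
5.085 m/s × (1 ft/s / 0.3048 m/s) = 16.68 ft/s

16.7 ft/s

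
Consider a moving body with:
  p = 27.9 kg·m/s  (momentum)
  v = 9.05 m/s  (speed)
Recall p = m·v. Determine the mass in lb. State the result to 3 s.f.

6.80 lb

Rearranging p = m·v for m: m = p/v.
p = 27.9 kg·m/s; v = 9.05 m/s.
m = 3.083 kg
3.083 kg × (1 lb / 0.4536 kg) = 6.797 lb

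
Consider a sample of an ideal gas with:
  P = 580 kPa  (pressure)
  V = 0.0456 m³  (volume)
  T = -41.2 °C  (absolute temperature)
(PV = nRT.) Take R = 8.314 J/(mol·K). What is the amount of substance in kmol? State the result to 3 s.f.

From the ideal-gas law: n = PV/(RT).
P = 580 kPa = 5.800×10^5 Pa; V = 0.0456 m³; T = -41.2 °C = 231.9 K; R = 8.314 J/(mol·K).
n = 13.71 mol
13.71 mol × (1 kmol / 1000 mol) = 0.01371 kmol

0.0137 kmol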